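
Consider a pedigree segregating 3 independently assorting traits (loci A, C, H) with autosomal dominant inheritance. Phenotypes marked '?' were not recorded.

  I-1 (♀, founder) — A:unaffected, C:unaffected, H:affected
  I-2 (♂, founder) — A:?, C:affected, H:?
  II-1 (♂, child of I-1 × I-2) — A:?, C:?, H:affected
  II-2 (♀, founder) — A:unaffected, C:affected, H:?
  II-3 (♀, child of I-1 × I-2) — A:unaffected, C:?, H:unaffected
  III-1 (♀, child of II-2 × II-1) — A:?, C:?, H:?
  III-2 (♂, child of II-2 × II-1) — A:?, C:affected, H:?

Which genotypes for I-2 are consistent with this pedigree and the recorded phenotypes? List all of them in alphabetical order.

I-2 ∈ {Aa CC Hh, Aa CC hh, Aa Cc Hh, Aa Cc hh, aa CC Hh, aa CC hh, aa Cc Hh, aa Cc hh}

A/I-1 un ·: aa
A/I-2 ? ·: aa|Aa
A/II-1 ? I-1×I-2: aa|Aa
A/II-2 un ·: aa
A/II-3 un I-1×I-2: aa
A/III-1 ? II-2×II-1: aa|Aa
A/III-2 ? II-2×II-1: aa|Aa
⇒ A over [I-1,I-2,II-1,II-2,II-3,III-1,III-2]: 6 consistent
C/I-1 un ·: cc
C/I-2 aff ·: Cc|CC
C/II-1 ? I-1×I-2: cc|Cc
C/II-2 aff ·: Cc|CC
C/II-3 ? I-1×I-2: cc|Cc
C/III-1 ? II-2×II-1: cc|Cc|CC
C/III-2 aff II-2×II-1: Cc|CC
⇒ C over [I-1,I-2,II-1,II-2,II-3,III-1,III-2]: 36 consistent
H/I-1 aff ·: Hh
H/I-2 ? ·: hh|Hh
H/II-1 aff I-1×I-2: Hh|HH
H/II-2 ? ·: hh|Hh|HH
H/II-3 un I-1×I-2: hh
H/III-1 ? II-2×II-1: hh|Hh|HH
H/III-2 ? II-2×II-1: hh|Hh|HH
⇒ H over [I-1,I-2,II-1,II-2,II-3,III-1,III-2]: 40 consistent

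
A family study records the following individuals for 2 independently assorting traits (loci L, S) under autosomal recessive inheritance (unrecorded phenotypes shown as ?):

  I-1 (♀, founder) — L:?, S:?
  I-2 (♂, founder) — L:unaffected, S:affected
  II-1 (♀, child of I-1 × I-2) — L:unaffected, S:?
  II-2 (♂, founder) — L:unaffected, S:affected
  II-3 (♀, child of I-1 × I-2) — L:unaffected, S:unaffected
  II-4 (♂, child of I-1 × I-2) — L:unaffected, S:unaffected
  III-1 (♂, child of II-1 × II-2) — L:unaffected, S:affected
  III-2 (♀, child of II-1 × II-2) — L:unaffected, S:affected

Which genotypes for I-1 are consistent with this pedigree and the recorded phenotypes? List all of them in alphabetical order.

L/I-1 ? ·: LL|Ll|ll
L/I-2 un ·: LL|Ll
L/II-1 un I-1×I-2: LL|Ll
L/II-2 un ·: LL|Ll
L/II-3 un I-1×I-2: LL|Ll
L/II-4 un I-1×I-2: LL|Ll
L/III-1 un II-1×II-2: LL|Ll
L/III-2 un II-1×II-2: LL|Ll
⇒ L over [I-1,I-2,II-1,II-2,II-3,II-4,III-1,III-2]: 177 consistent
S/I-1 ? ·: SS|Ss
S/I-2 aff ·: ss
S/II-1 ? I-1×I-2: Ss|ss
S/II-2 aff ·: ss
S/II-3 un I-1×I-2: Ss
S/II-4 un I-1×I-2: Ss
S/III-1 aff II-1×II-2: ss
S/III-2 aff II-1×II-2: ss
⇒ S over [I-1,I-2,II-1,II-2,II-3,II-4,III-1,III-2]: 3 consistent

I-1 ∈ {LL SS, LL Ss, Ll SS, Ll Ss, ll SS, ll Ss}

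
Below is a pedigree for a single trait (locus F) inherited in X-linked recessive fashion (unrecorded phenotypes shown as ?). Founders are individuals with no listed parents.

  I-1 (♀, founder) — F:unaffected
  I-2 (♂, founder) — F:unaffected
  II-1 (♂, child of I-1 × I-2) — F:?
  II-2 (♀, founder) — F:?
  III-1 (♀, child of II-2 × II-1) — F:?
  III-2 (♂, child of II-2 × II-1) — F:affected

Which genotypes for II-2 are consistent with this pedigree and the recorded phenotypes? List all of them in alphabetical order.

II-2 ∈ {X^FX^f, X^fX^f}

F/I-1 un ·: X^FX^F|X^FX^f
F/I-2 un ·: X^FY
F/II-1 ? I-1×I-2: X^FY|X^fY
F/II-2 ? ·: X^FX^f|X^fX^f
F/III-1 ? II-2×II-1: X^FX^F|X^FX^f|X^fX^f
F/III-2 aff II-2×II-1: X^fY
⇒ F over [I-1,I-2,II-1,II-2,III-1,III-2]: 9 consistent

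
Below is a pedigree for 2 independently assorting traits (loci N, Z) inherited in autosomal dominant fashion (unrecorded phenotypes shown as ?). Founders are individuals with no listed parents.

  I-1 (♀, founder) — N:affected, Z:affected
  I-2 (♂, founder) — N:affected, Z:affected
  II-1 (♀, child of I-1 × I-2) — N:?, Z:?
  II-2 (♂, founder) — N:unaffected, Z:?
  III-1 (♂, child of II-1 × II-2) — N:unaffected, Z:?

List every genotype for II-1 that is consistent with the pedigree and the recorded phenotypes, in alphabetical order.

II-1 ∈ {Nn ZZ, Nn Zz, Nn zz, nn ZZ, nn Zz, nn zz}

N/I-1 aff ·: Nn|NN
N/I-2 aff ·: Nn|NN
N/II-1 ? I-1×I-2: nn|Nn
N/II-2 un ·: nn
N/III-1 un II-1×II-2: nn
⇒ N over [I-1,I-2,II-1,II-2,III-1]: 4 consistent
Z/I-1 aff ·: Zz|ZZ
Z/I-2 aff ·: Zz|ZZ
Z/II-1 ? I-1×I-2: zz|Zz|ZZ
Z/II-2 ? ·: zz|Zz|ZZ
Z/III-1 ? II-1×II-2: zz|Zz|ZZ
⇒ Z over [I-1,I-2,II-1,II-2,III-1]: 41 consistent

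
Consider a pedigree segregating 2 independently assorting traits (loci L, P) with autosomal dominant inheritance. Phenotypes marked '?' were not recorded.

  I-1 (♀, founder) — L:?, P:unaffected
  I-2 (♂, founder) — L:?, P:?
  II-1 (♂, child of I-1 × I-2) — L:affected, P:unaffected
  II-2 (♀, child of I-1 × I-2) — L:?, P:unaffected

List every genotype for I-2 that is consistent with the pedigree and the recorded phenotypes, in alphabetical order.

I-2 ∈ {LL Pp, LL pp, Ll Pp, Ll pp, ll Pp, ll pp}

L/I-1 ? ·: ll|Ll|LL
L/I-2 ? ·: ll|Ll|LL
L/II-1 aff I-1×I-2: Ll|LL
L/II-2 ? I-1×I-2: ll|Ll|LL
⇒ L over [I-1,I-2,II-1,II-2]: 21 consistent
P/I-1 un ·: pp
P/I-2 ? ·: pp|Pp
P/II-1 un I-1×I-2: pp
P/II-2 un I-1×I-2: pp
⇒ P over [I-1,I-2,II-1,II-2]: 2 consistent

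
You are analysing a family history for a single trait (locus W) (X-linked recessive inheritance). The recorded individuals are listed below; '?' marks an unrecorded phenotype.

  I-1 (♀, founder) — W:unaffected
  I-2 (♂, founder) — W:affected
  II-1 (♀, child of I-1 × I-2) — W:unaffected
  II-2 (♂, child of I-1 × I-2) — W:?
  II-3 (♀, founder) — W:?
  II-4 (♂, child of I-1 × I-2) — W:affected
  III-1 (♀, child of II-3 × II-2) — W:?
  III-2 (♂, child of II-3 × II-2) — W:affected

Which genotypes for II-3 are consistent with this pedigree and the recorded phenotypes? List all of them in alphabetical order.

W/I-1 un ·: X^WX^w
W/I-2 aff ·: X^wY
W/II-1 un I-1×I-2: X^WX^w
W/II-2 ? I-1×I-2: X^WY|X^wY
W/II-3 ? ·: X^WX^w|X^wX^w
W/II-4 aff I-1×I-2: X^wY
W/III-1 ? II-3×II-2: X^WX^W|X^WX^w|X^wX^w
W/III-2 aff II-3×II-2: X^wY
⇒ W over [I-1,I-2,II-1,II-2,II-3,II-4,III-1,III-2]: 6 consistent

II-3 ∈ {X^WX^w, X^wX^w}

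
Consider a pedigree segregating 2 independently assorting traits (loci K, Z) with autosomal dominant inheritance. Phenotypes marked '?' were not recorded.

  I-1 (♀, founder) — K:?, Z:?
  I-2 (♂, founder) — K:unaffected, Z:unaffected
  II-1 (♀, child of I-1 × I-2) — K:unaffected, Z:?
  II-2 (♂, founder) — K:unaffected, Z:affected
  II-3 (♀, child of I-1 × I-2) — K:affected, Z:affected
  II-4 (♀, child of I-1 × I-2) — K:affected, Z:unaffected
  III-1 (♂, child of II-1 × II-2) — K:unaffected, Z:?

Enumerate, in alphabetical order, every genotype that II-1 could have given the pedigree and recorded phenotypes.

II-1 ∈ {kk Zz, kk zz}

K/I-1 ? ·: Kk
K/I-2 un ·: kk
K/II-1 un I-1×I-2: kk
K/II-2 un ·: kk
K/II-3 aff I-1×I-2: Kk
K/II-4 aff I-1×I-2: Kk
K/III-1 un II-1×II-2: kk
⇒ K over [I-1,I-2,II-1,II-2,II-3,II-4,III-1]: 1 consistent
Z/I-1 ? ·: Zz
Z/I-2 un ·: zz
Z/II-1 ? I-1×I-2: zz|Zz
Z/II-2 aff ·: Zz|ZZ
Z/II-3 aff I-1×I-2: Zz
Z/II-4 un I-1×I-2: zz
Z/III-1 ? II-1×II-2: zz|Zz|ZZ
⇒ Z over [I-1,I-2,II-1,II-2,II-3,II-4,III-1]: 8 consistent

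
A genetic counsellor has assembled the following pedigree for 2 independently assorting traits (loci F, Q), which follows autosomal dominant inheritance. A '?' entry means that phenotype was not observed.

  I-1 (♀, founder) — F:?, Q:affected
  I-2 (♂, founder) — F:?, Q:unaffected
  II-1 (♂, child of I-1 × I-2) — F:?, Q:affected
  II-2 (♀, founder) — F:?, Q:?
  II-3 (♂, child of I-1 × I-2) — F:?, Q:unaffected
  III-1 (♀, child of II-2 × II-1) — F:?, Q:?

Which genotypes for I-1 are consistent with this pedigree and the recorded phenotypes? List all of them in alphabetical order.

F/I-1 ? ·: ff|Ff|FF
F/I-2 ? ·: ff|Ff|FF
F/II-1 ? I-1×I-2: ff|Ff|FF
F/II-2 ? ·: ff|Ff|FF
F/II-3 ? I-1×I-2: ff|Ff|FF
F/III-1 ? II-2×II-1: ff|Ff|FF
⇒ F over [I-1,I-2,II-1,II-2,II-3,III-1]: 155 consistent
Q/I-1 aff ·: Qq
Q/I-2 un ·: qq
Q/II-1 aff I-1×I-2: Qq
Q/II-2 ? ·: qq|Qq|QQ
Q/II-3 un I-1×I-2: qq
Q/III-1 ? II-2×II-1: qq|Qq|QQ
⇒ Q over [I-1,I-2,II-1,II-2,II-3,III-1]: 7 consistent

I-1 ∈ {FF Qq, Ff Qq, ff Qq}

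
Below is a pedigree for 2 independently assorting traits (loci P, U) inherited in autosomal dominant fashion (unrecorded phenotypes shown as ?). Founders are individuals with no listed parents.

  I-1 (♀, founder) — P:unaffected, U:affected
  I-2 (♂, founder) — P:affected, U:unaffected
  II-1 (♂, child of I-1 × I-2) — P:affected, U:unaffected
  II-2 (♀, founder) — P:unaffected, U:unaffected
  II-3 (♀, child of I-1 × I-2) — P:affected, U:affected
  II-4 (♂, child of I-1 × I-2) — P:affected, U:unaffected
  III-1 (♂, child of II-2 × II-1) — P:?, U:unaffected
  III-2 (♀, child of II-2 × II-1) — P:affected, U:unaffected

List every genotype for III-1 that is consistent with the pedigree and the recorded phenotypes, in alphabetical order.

III-1 ∈ {Pp uu, pp uu}

P/I-1 un ·: pp
P/I-2 aff ·: Pp|PP
P/II-1 aff I-1×I-2: Pp
P/II-2 un ·: pp
P/II-3 aff I-1×I-2: Pp
P/II-4 aff I-1×I-2: Pp
P/III-1 ? II-2×II-1: pp|Pp
P/III-2 aff II-2×II-1: Pp
⇒ P over [I-1,I-2,II-1,II-2,II-3,II-4,III-1,III-2]: 4 consistent
U/I-1 aff ·: Uu
U/I-2 un ·: uu
U/II-1 un I-1×I-2: uu
U/II-2 un ·: uu
U/II-3 aff I-1×I-2: Uu
U/II-4 un I-1×I-2: uu
U/III-1 un II-2×II-1: uu
U/III-2 un II-2×II-1: uu
⇒ U over [I-1,I-2,II-1,II-2,II-3,II-4,III-1,III-2]: 1 consistent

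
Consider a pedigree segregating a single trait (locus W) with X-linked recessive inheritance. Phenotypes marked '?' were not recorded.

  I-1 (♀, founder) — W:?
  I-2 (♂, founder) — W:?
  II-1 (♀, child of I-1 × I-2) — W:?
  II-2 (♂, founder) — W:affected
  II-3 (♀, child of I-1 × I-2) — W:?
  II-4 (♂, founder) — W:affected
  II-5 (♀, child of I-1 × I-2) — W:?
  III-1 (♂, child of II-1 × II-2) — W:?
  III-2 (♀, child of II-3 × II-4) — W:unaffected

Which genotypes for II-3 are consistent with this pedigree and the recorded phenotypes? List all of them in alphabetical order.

W/I-1 ? ·: X^WX^W|X^WX^w|X^wX^w
W/I-2 ? ·: X^WY|X^wY
W/II-1 ? I-1×I-2: X^WX^W|X^WX^w|X^wX^w
W/II-2 aff ·: X^wY
W/II-3 ? I-1×I-2: X^WX^W|X^WX^w
W/II-4 aff ·: X^wY
W/II-5 ? I-1×I-2: X^WX^W|X^WX^w|X^wX^w
W/III-1 ? II-1×II-2: X^WY|X^wY
W/III-2 un II-3×II-4: X^WX^w
⇒ W over [I-1,I-2,II-1,II-2,II-3,II-4,II-5,III-1,III-2]: 23 consistent

II-3 ∈ {X^WX^W, X^WX^w}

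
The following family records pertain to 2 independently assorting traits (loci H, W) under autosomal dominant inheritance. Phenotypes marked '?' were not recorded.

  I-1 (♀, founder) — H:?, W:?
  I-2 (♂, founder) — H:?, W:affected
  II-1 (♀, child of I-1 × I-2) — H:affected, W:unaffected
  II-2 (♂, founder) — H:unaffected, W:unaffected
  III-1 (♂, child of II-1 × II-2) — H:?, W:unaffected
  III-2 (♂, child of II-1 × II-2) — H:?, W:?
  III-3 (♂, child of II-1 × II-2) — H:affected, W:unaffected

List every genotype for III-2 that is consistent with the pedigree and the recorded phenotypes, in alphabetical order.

III-2 ∈ {Hh ww, hh ww}

H/I-1 ? ·: hh|Hh|HH
H/I-2 ? ·: hh|Hh|HH
H/II-1 aff I-1×I-2: Hh|HH
H/II-2 un ·: hh
H/III-1 ? II-1×II-2: hh|Hh
H/III-2 ? II-1×II-2: hh|Hh
H/III-3 aff II-1×II-2: Hh
⇒ H over [I-1,I-2,II-1,II-2,III-1,III-2,III-3]: 32 consistent
W/I-1 ? ·: ww|Ww
W/I-2 aff ·: Ww
W/II-1 un I-1×I-2: ww
W/II-2 un ·: ww
W/III-1 un II-1×II-2: ww
W/III-2 ? II-1×II-2: ww
W/III-3 un II-1×II-2: ww
⇒ W over [I-1,I-2,II-1,II-2,III-1,III-2,III-3]: 2 consistent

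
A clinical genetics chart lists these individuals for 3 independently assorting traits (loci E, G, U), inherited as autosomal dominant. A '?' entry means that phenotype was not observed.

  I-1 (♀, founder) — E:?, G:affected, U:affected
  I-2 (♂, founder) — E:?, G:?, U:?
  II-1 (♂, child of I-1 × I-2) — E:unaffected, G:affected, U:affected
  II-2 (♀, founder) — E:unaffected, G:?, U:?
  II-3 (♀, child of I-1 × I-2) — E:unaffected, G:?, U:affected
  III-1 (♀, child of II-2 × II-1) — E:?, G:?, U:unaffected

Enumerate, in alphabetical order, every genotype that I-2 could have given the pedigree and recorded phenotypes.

E/I-1 ? ·: ee|Ee
E/I-2 ? ·: ee|Ee
E/II-1 un I-1×I-2: ee
E/II-2 un ·: ee
E/II-3 un I-1×I-2: ee
E/III-1 ? II-2×II-1: ee
⇒ E over [I-1,I-2,II-1,II-2,II-3,III-1]: 4 consistent
G/I-1 aff ·: Gg|GG
G/I-2 ? ·: gg|Gg|GG
G/II-1 aff I-1×I-2: Gg|GG
G/II-2 ? ·: gg|Gg|GG
G/II-3 ? I-1×I-2: gg|Gg|GG
G/III-1 ? II-2×II-1: gg|Gg|GG
⇒ G over [I-1,I-2,II-1,II-2,II-3,III-1]: 102 consistent
U/I-1 aff ·: Uu|UU
U/I-2 ? ·: uu|Uu|UU
U/II-1 aff I-1×I-2: Uu
U/II-2 ? ·: uu|Uu
U/II-3 aff I-1×I-2: Uu|UU
U/III-1 un II-2×II-1: uu
⇒ U over [I-1,I-2,II-1,II-2,II-3,III-1]: 16 consistent

I-2 ∈ {Ee GG UU, Ee GG Uu, Ee GG uu, Ee Gg UU, Ee Gg Uu, Ee Gg uu, Ee gg UU, Ee gg Uu, Ee gg uu, ee GG UU, ee GG Uu, ee GG uu, ee Gg UU, ee Gg Uu, ee Gg uu, ee gg UU, ee gg Uu, ee gg uu}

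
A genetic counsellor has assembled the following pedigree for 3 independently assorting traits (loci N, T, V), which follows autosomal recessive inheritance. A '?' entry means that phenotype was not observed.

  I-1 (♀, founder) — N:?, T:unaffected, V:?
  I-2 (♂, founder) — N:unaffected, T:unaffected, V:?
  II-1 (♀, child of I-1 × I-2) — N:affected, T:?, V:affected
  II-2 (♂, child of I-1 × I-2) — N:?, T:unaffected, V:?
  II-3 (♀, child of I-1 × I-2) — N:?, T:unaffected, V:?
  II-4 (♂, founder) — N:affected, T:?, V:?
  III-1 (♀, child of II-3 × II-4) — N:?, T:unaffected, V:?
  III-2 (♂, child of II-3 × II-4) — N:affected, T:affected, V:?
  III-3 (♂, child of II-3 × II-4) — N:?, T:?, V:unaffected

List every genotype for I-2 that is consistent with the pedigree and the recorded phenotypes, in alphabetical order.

N/I-1 ? ·: Nn|nn
N/I-2 un ·: Nn
N/II-1 aff I-1×I-2: nn
N/II-2 ? I-1×I-2: NN|Nn|nn
N/II-3 ? I-1×I-2: Nn|nn
N/II-4 aff ·: nn
N/III-1 ? II-3×II-4: Nn|nn
N/III-2 aff II-3×II-4: nn
N/III-3 ? II-3×II-4: Nn|nn
⇒ N over [I-1,I-2,II-1,II-2,II-3,II-4,III-1,III-2,III-3]: 25 consistent
T/I-1 un ·: TT|Tt
T/I-2 un ·: TT|Tt
T/II-1 ? I-1×I-2: TT|Tt|tt
T/II-2 un I-1×I-2: TT|Tt
T/II-3 un I-1×I-2: Tt
T/II-4 ? ·: Tt|tt
T/III-1 un II-3×II-4: TT|Tt
T/III-2 aff II-3×II-4: tt
T/III-3 ? II-3×II-4: TT|Tt|tt
⇒ T over [I-1,I-2,II-1,II-2,II-3,II-4,III-1,III-2,III-3]: 112 consistent
V/I-1 ? ·: Vv|vv
V/I-2 ? ·: Vv|vv
V/II-1 aff I-1×I-2: vv
V/II-2 ? I-1×I-2: VV|Vv|vv
V/II-3 ? I-1×I-2: VV|Vv|vv
V/II-4 ? ·: VV|Vv|vv
V/III-1 ? II-3×II-4: VV|Vv|vv
V/III-2 ? II-3×II-4: VV|Vv|vv
V/III-3 un II-3×II-4: VV|Vv
⇒ V over [I-1,I-2,II-1,II-2,II-3,II-4,III-1,III-2,III-3]: 280 consistent

I-2 ∈ {Nn TT Vv, Nn TT vv, Nn Tt Vv, Nn Tt vv}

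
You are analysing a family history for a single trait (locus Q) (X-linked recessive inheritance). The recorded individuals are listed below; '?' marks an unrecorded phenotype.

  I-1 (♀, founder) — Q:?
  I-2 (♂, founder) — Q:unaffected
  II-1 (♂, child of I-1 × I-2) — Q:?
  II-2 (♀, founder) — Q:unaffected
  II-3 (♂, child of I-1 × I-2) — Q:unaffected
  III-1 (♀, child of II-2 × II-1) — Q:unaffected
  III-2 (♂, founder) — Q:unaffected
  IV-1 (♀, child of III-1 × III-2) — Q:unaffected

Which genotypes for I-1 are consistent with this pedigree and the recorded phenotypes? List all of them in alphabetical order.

I-1 ∈ {X^QX^Q, X^QX^q}

Q/I-1 ? ·: X^QX^Q|X^QX^q
Q/I-2 un ·: X^QY
Q/II-1 ? I-1×I-2: X^QY|X^qY
Q/II-2 un ·: X^QX^Q|X^QX^q
Q/II-3 un I-1×I-2: X^QY
Q/III-1 un II-2×II-1: X^QX^Q|X^QX^q
Q/III-2 un ·: X^QY
Q/IV-1 un III-1×III-2: X^QX^Q|X^QX^q
⇒ Q over [I-1,I-2,II-1,II-2,II-3,III-1,III-2,IV-1]: 12 consistent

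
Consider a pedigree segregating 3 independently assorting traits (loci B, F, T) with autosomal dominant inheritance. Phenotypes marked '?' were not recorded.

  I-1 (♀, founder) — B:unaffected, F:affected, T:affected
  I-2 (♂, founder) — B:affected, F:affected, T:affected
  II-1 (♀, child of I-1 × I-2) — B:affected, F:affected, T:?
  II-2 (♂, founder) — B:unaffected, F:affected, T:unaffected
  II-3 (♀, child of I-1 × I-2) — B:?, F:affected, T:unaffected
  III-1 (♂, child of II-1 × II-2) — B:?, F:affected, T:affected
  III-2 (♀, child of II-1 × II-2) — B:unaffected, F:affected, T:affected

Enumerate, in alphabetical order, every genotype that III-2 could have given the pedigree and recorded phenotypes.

III-2 ∈ {bb FF Tt, bb Ff Tt}

B/I-1 un ·: bb
B/I-2 aff ·: Bb|BB
B/II-1 aff I-1×I-2: Bb
B/II-2 un ·: bb
B/II-3 ? I-1×I-2: bb|Bb
B/III-1 ? II-1×II-2: bb|Bb
B/III-2 un II-1×II-2: bb
⇒ B over [I-1,I-2,II-1,II-2,II-3,III-1,III-2]: 6 consistent
F/I-1 aff ·: Ff|FF
F/I-2 aff ·: Ff|FF
F/II-1 aff I-1×I-2: Ff|FF
F/II-2 aff ·: Ff|FF
F/II-3 aff I-1×I-2: Ff|FF
F/III-1 aff II-1×II-2: Ff|FF
F/III-2 aff II-1×II-2: Ff|FF
⇒ F over [I-1,I-2,II-1,II-2,II-3,III-1,III-2]: 83 consistent
T/I-1 aff ·: Tt
T/I-2 aff ·: Tt
T/II-1 ? I-1×I-2: Tt|TT
T/II-2 un ·: tt
T/II-3 un I-1×I-2: tt
T/III-1 aff II-1×II-2: Tt
T/III-2 aff II-1×II-2: Tt
⇒ T over [I-1,I-2,II-1,II-2,II-3,III-1,III-2]: 2 consistent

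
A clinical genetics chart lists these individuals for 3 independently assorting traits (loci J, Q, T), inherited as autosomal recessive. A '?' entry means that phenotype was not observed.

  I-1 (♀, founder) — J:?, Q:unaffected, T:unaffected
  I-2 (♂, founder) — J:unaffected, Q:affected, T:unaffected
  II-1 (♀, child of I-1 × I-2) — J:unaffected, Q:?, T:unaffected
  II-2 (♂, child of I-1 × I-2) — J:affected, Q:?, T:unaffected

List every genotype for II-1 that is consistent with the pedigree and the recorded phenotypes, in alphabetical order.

II-1 ∈ {JJ Qq TT, JJ Qq Tt, JJ qq TT, JJ qq Tt, Jj Qq TT, Jj Qq Tt, Jj qq TT, Jj qq Tt}

J/I-1 ? ·: Jj|jj
J/I-2 un ·: Jj
J/II-1 un I-1×I-2: JJ|Jj
J/II-2 aff I-1×I-2: jj
⇒ J over [I-1,I-2,II-1,II-2]: 3 consistent
Q/I-1 un ·: QQ|Qq
Q/I-2 aff ·: qq
Q/II-1 ? I-1×I-2: Qq|qq
Q/II-2 ? I-1×I-2: Qq|qq
⇒ Q over [I-1,I-2,II-1,II-2]: 5 consistent
T/I-1 un ·: TT|Tt
T/I-2 un ·: TT|Tt
T/II-1 un I-1×I-2: TT|Tt
T/II-2 un I-1×I-2: TT|Tt
⇒ T over [I-1,I-2,II-1,II-2]: 13 consistent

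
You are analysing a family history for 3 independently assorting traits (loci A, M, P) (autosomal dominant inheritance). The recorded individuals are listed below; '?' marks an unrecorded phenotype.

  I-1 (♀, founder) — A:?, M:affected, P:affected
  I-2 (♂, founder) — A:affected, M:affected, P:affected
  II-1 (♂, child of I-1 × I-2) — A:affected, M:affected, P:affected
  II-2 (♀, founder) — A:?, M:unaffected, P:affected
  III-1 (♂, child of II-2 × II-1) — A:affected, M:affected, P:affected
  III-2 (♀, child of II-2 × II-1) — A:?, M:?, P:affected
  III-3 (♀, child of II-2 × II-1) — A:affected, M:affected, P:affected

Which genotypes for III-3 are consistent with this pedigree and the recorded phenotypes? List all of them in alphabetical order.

III-3 ∈ {AA Mm PP, AA Mm Pp, Aa Mm PP, Aa Mm Pp}

A/I-1 ? ·: aa|Aa|AA
A/I-2 aff ·: Aa|AA
A/II-1 aff I-1×I-2: Aa|AA
A/II-2 ? ·: aa|Aa|AA
A/III-1 aff II-2×II-1: Aa|AA
A/III-2 ? II-2×II-1: aa|Aa|AA
A/III-3 aff II-2×II-1: Aa|AA
⇒ A over [I-1,I-2,II-1,II-2,III-1,III-2,III-3]: 150 consistent
M/I-1 aff ·: Mm|MM
M/I-2 aff ·: Mm|MM
M/II-1 aff I-1×I-2: Mm|MM
M/II-2 un ·: mm
M/III-1 aff II-2×II-1: Mm
M/III-2 ? II-2×II-1: mm|Mm
M/III-3 aff II-2×II-1: Mm
⇒ M over [I-1,I-2,II-1,II-2,III-1,III-2,III-3]: 10 consistent
P/I-1 aff ·: Pp|PP
P/I-2 aff ·: Pp|PP
P/II-1 aff I-1×I-2: Pp|PP
P/II-2 aff ·: Pp|PP
P/III-1 aff II-2×II-1: Pp|PP
P/III-2 aff II-2×II-1: Pp|PP
P/III-3 aff II-2×II-1: Pp|PP
⇒ P over [I-1,I-2,II-1,II-2,III-1,III-2,III-3]: 84 consistent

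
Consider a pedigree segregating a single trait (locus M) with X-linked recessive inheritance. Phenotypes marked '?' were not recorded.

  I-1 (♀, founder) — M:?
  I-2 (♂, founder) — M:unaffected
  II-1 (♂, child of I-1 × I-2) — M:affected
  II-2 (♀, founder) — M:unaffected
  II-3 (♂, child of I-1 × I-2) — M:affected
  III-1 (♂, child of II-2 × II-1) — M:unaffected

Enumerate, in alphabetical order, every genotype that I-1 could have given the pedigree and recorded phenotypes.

M/I-1 ? ·: X^MX^m|X^mX^m
M/I-2 un ·: X^MY
M/II-1 aff I-1×I-2: X^mY
M/II-2 un ·: X^MX^M|X^MX^m
M/II-3 aff I-1×I-2: X^mY
M/III-1 un II-2×II-1: X^MY
⇒ M over [I-1,I-2,II-1,II-2,II-3,III-1]: 4 consistent

I-1 ∈ {X^MX^m, X^mX^m}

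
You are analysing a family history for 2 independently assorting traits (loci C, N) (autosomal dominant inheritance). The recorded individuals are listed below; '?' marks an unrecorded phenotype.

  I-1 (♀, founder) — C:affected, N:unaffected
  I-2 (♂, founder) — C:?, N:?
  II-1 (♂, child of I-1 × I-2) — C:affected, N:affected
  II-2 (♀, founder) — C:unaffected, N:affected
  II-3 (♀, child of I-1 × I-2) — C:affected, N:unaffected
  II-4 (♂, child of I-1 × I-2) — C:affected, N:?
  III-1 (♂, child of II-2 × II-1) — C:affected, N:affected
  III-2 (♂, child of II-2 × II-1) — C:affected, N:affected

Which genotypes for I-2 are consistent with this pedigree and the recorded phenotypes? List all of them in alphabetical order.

C/I-1 aff ·: Cc|CC
C/I-2 ? ·: cc|Cc|CC
C/II-1 aff I-1×I-2: Cc|CC
C/II-2 un ·: cc
C/II-3 aff I-1×I-2: Cc|CC
C/II-4 aff I-1×I-2: Cc|CC
C/III-1 aff II-2×II-1: Cc
C/III-2 aff II-2×II-1: Cc
⇒ C over [I-1,I-2,II-1,II-2,II-3,II-4,III-1,III-2]: 27 consistent
N/I-1 un ·: nn
N/I-2 ? ·: Nn
N/II-1 aff I-1×I-2: Nn
N/II-2 aff ·: Nn|NN
N/II-3 un I-1×I-2: nn
N/II-4 ? I-1×I-2: nn|Nn
N/III-1 aff II-2×II-1: Nn|NN
N/III-2 aff II-2×II-1: Nn|NN
⇒ N over [I-1,I-2,II-1,II-2,II-3,II-4,III-1,III-2]: 16 consistent

I-2 ∈ {CC Nn, Cc Nn, cc Nn}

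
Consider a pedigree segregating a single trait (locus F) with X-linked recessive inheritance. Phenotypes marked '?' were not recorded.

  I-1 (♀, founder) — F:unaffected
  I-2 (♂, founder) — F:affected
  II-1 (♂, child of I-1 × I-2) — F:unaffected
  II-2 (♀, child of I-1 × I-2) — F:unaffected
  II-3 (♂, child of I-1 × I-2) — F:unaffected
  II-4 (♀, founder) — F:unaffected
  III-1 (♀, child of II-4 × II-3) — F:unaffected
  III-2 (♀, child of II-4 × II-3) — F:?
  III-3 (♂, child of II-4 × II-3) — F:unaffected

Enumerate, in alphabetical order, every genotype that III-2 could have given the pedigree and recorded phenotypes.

F/I-1 un ·: X^FX^F|X^FX^f
F/I-2 aff ·: X^fY
F/II-1 un I-1×I-2: X^FY
F/II-2 un I-1×I-2: X^FX^f
F/II-3 un I-1×I-2: X^FY
F/II-4 un ·: X^FX^F|X^FX^f
F/III-1 un II-4×II-3: X^FX^F|X^FX^f
F/III-2 ? II-4×II-3: X^FX^F|X^FX^f
F/III-3 un II-4×II-3: X^FY
⇒ F over [I-1,I-2,II-1,II-2,II-3,II-4,III-1,III-2,III-3]: 10 consistent

III-2 ∈ {X^FX^F, X^FX^f}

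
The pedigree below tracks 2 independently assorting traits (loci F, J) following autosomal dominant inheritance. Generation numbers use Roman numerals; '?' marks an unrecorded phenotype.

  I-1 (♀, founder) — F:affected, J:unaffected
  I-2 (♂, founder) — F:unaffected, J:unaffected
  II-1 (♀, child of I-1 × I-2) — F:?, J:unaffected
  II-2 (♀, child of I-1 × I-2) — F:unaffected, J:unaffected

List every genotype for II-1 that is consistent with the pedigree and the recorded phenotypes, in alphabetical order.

II-1 ∈ {Ff jj, ff jj}

F/I-1 aff ·: Ff
F/I-2 un ·: ff
F/II-1 ? I-1×I-2: ff|Ff
F/II-2 un I-1×I-2: ff
⇒ F over [I-1,I-2,II-1,II-2]: 2 consistent
J/I-1 un ·: jj
J/I-2 un ·: jj
J/II-1 un I-1×I-2: jj
J/II-2 un I-1×I-2: jj
⇒ J over [I-1,I-2,II-1,II-2]: 1 consistent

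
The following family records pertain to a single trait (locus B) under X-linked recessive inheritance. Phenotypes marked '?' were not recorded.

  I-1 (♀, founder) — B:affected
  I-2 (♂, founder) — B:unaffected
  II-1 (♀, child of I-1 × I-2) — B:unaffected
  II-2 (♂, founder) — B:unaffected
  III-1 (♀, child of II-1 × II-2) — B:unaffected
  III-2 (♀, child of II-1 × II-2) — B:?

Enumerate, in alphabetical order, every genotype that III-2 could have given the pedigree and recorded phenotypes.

B/I-1 aff ·: X^bX^b
B/I-2 un ·: X^BY
B/II-1 un I-1×I-2: X^BX^b
B/II-2 un ·: X^BY
B/III-1 un II-1×II-2: X^BX^B|X^BX^b
B/III-2 ? II-1×II-2: X^BX^B|X^BX^b
⇒ B over [I-1,I-2,II-1,II-2,III-1,III-2]: 4 consistent

III-2 ∈ {X^BX^B, X^BX^b}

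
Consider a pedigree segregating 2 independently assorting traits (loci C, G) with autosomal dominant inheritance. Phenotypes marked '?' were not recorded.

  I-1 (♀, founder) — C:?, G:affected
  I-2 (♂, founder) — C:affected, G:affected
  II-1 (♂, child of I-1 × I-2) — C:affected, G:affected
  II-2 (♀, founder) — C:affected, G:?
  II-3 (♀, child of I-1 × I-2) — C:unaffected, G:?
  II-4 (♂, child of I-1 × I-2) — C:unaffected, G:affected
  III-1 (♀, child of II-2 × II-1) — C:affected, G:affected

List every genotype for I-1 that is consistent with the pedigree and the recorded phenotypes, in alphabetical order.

C/I-1 ? ·: cc|Cc
C/I-2 aff ·: Cc
C/II-1 aff I-1×I-2: Cc|CC
C/II-2 aff ·: Cc|CC
C/II-3 un I-1×I-2: cc
C/II-4 un I-1×I-2: cc
C/III-1 aff II-2×II-1: Cc|CC
⇒ C over [I-1,I-2,II-1,II-2,II-3,II-4,III-1]: 11 consistent
G/I-1 aff ·: Gg|GG
G/I-2 aff ·: Gg|GG
G/II-1 aff I-1×I-2: Gg|GG
G/II-2 ? ·: gg|Gg|GG
G/II-3 ? I-1×I-2: gg|Gg|GG
G/II-4 aff I-1×I-2: Gg|GG
G/III-1 aff II-2×II-1: Gg|GG
⇒ G over [I-1,I-2,II-1,II-2,II-3,II-4,III-1]: 130 consistent

I-1 ∈ {Cc GG, Cc Gg, cc GG, cc Gg}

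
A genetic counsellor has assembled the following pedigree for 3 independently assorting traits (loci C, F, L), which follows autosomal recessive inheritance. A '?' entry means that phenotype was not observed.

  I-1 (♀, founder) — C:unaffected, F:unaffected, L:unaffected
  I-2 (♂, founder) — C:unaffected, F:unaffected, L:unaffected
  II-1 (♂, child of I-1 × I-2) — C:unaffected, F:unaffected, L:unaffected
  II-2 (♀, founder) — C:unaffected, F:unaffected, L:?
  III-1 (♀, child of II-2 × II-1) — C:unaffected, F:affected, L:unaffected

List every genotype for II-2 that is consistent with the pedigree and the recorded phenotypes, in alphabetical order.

II-2 ∈ {CC Ff LL, CC Ff Ll, CC Ff ll, Cc Ff LL, Cc Ff Ll, Cc Ff ll}

C/I-1 un ·: CC|Cc
C/I-2 un ·: CC|Cc
C/II-1 un I-1×I-2: CC|Cc
C/II-2 un ·: CC|Cc
C/III-1 un II-2×II-1: CC|Cc
⇒ C over [I-1,I-2,II-1,II-2,III-1]: 24 consistent
F/I-1 un ·: FF|Ff
F/I-2 un ·: FF|Ff
F/II-1 un I-1×I-2: Ff
F/II-2 un ·: Ff
F/III-1 aff II-2×II-1: ff
⇒ F over [I-1,I-2,II-1,II-2,III-1]: 3 consistent
L/I-1 un ·: LL|Ll
L/I-2 un ·: LL|Ll
L/II-1 un I-1×I-2: LL|Ll
L/II-2 ? ·: LL|Ll|ll
L/III-1 un II-2×II-1: LL|Ll
⇒ L over [I-1,I-2,II-1,II-2,III-1]: 31 consistent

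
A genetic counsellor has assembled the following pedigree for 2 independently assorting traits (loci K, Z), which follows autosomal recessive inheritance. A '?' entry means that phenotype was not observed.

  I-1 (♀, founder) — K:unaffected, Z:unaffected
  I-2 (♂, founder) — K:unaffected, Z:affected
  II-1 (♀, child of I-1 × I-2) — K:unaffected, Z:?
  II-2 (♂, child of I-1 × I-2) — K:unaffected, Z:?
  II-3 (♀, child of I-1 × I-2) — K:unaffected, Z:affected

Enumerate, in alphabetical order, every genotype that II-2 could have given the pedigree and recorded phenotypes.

II-2 ∈ {KK Zz, KK zz, Kk Zz, Kk zz}

K/I-1 un ·: KK|Kk
K/I-2 un ·: KK|Kk
K/II-1 un I-1×I-2: KK|Kk
K/II-2 un I-1×I-2: KK|Kk
K/II-3 un I-1×I-2: KK|Kk
⇒ K over [I-1,I-2,II-1,II-2,II-3]: 25 consistent
Z/I-1 un ·: Zz
Z/I-2 aff ·: zz
Z/II-1 ? I-1×I-2: Zz|zz
Z/II-2 ? I-1×I-2: Zz|zz
Z/II-3 aff I-1×I-2: zz
⇒ Z over [I-1,I-2,II-1,II-2,II-3]: 4 consistent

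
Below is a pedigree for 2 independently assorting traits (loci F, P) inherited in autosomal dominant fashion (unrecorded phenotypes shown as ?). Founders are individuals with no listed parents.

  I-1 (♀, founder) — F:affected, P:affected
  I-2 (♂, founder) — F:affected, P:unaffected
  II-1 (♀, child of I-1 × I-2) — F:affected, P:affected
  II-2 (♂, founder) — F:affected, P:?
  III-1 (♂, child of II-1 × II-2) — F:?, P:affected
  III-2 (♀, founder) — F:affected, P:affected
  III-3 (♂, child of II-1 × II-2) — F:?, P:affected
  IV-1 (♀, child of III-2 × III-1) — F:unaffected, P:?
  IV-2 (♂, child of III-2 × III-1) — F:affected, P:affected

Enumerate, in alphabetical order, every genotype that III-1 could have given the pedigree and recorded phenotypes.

F/I-1 aff ·: Ff|FF
F/I-2 aff ·: Ff|FF
F/II-1 aff I-1×I-2: Ff|FF
F/II-2 aff ·: Ff|FF
F/III-1 ? II-1×II-2: ff|Ff
F/III-2 aff ·: Ff
F/III-3 ? II-1×II-2: ff|Ff|FF
F/IV-1 un III-2×III-1: ff
F/IV-2 aff III-2×III-1: Ff|FF
⇒ F over [I-1,I-2,II-1,II-2,III-1,III-2,III-3,IV-1,IV-2]: 55 consistent
P/I-1 aff ·: Pp|PP
P/I-2 un ·: pp
P/II-1 aff I-1×I-2: Pp
P/II-2 ? ·: pp|Pp|PP
P/III-1 aff II-1×II-2: Pp|PP
P/III-2 aff ·: Pp|PP
P/III-3 aff II-1×II-2: Pp|PP
P/IV-1 ? III-2×III-1: pp|Pp|PP
P/IV-2 aff III-2×III-1: Pp|PP
⇒ P over [I-1,I-2,II-1,II-2,III-1,III-2,III-3,IV-1,IV-2]: 140 consistent

III-1 ∈ {Ff PP, Ff Pp, ff PP, ff Pp}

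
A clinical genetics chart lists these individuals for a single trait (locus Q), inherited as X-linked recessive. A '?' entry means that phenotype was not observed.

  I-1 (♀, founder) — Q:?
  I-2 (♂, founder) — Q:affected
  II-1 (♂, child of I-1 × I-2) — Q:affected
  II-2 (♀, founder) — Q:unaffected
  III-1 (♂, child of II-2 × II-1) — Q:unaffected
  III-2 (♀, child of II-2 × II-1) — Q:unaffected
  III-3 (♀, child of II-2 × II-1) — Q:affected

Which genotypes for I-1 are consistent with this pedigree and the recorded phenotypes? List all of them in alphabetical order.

Q/I-1 ? ·: X^QX^q|X^qX^q
Q/I-2 aff ·: X^qY
Q/II-1 aff I-1×I-2: X^qY
Q/II-2 un ·: X^QX^q
Q/III-1 un II-2×II-1: X^QY
Q/III-2 un II-2×II-1: X^QX^q
Q/III-3 aff II-2×II-1: X^qX^q
⇒ Q over [I-1,I-2,II-1,II-2,III-1,III-2,III-3]: 2 consistent

I-1 ∈ {X^QX^q, X^qX^q}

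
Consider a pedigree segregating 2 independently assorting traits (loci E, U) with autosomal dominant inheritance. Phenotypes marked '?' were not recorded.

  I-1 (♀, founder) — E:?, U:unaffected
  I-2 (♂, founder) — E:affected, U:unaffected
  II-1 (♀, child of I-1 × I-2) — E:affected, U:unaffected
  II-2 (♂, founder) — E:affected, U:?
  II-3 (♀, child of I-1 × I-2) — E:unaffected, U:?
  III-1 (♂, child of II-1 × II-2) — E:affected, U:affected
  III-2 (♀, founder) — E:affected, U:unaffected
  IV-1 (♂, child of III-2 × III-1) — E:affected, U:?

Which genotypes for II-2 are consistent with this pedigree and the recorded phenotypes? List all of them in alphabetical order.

E/I-1 ? ·: ee|Ee
E/I-2 aff ·: Ee
E/II-1 aff I-1×I-2: Ee|EE
E/II-2 aff ·: Ee|EE
E/II-3 un I-1×I-2: ee
E/III-1 aff II-1×II-2: Ee|EE
E/III-2 aff ·: Ee|EE
E/IV-1 aff III-2×III-1: Ee|EE
⇒ E over [I-1,I-2,II-1,II-2,II-3,III-1,III-2,IV-1]: 38 consistent
U/I-1 un ·: uu
U/I-2 un ·: uu
U/II-1 un I-1×I-2: uu
U/II-2 ? ·: Uu|UU
U/II-3 ? I-1×I-2: uu
U/III-1 aff II-1×II-2: Uu
U/III-2 un ·: uu
U/IV-1 ? III-2×III-1: uu|Uu
⇒ U over [I-1,I-2,II-1,II-2,II-3,III-1,III-2,IV-1]: 4 consistent

II-2 ∈ {EE UU, EE Uu, Ee UU, Ee Uu}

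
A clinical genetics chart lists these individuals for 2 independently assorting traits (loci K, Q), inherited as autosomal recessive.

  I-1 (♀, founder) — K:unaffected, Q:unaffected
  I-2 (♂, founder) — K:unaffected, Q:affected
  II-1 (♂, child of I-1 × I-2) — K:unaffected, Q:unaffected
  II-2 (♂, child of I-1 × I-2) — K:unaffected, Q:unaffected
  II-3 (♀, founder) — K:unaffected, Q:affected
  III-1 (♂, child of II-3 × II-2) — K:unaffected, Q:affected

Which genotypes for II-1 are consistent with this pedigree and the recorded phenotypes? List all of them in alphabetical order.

II-1 ∈ {KK Qq, Kk Qq}

K/I-1 un ·: KK|Kk
K/I-2 un ·: KK|Kk
K/II-1 un I-1×I-2: KK|Kk
K/II-2 un I-1×I-2: KK|Kk
K/II-3 un ·: KK|Kk
K/III-1 un II-3×II-2: KK|Kk
⇒ K over [I-1,I-2,II-1,II-2,II-3,III-1]: 45 consistent
Q/I-1 un ·: QQ|Qq
Q/I-2 aff ·: qq
Q/II-1 un I-1×I-2: Qq
Q/II-2 un I-1×I-2: Qq
Q/II-3 aff ·: qq
Q/III-1 aff II-3×II-2: qq
⇒ Q over [I-1,I-2,II-1,II-2,II-3,III-1]: 2 consistent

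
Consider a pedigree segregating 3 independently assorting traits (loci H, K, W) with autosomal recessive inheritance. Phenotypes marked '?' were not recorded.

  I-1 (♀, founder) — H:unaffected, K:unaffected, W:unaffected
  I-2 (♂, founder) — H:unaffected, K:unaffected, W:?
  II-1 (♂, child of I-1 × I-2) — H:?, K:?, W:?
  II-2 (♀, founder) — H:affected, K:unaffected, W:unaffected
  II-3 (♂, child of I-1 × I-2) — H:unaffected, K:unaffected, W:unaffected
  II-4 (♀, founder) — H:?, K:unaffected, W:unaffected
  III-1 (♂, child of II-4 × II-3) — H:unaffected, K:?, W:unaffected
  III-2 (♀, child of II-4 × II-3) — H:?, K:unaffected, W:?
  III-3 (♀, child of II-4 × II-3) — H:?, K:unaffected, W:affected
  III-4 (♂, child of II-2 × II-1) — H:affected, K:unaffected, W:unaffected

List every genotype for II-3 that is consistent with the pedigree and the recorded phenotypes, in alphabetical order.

H/I-1 un ·: HH|Hh
H/I-2 un ·: HH|Hh
H/II-1 ? I-1×I-2: Hh|hh
H/II-2 aff ·: hh
H/II-3 un I-1×I-2: HH|Hh
H/II-4 ? ·: HH|Hh|hh
H/III-1 un II-4×II-3: HH|Hh
H/III-2 ? II-4×II-3: HH|Hh|hh
H/III-3 ? II-4×II-3: HH|Hh|hh
H/III-4 aff II-2×II-1: hh
⇒ H over [I-1,I-2,II-1,II-2,II-3,II-4,III-1,III-2,III-3,III-4]: 160 consistent
K/I-1 un ·: KK|Kk
K/I-2 un ·: KK|Kk
K/II-1 ? I-1×I-2: KK|Kk|kk
K/II-2 un ·: KK|Kk
K/II-3 un I-1×I-2: KK|Kk
K/II-4 un ·: KK|Kk
K/III-1 ? II-4×II-3: KK|Kk|kk
K/III-2 un II-4×II-3: KK|Kk
K/III-3 un II-4×II-3: KK|Kk
K/III-4 un II-2×II-1: KK|Kk
⇒ K over [I-1,I-2,II-1,II-2,II-3,II-4,III-1,III-2,III-3,III-4]: 694 consistent
W/I-1 un ·: WW|Ww
W/I-2 ? ·: WW|Ww|ww
W/II-1 ? I-1×I-2: WW|Ww|ww
W/II-2 un ·: WW|Ww
W/II-3 un I-1×I-2: Ww
W/II-4 un ·: Ww
W/III-1 un II-4×II-3: WW|Ww
W/III-2 ? II-4×II-3: WW|Ww|ww
W/III-3 aff II-4×II-3: ww
W/III-4 un II-2×II-1: WW|Ww
⇒ W over [I-1,I-2,II-1,II-2,II-3,II-4,III-1,III-2,III-3,III-4]: 198 consistent

II-3 ∈ {HH KK Ww, HH Kk Ww, Hh KK Ww, Hh Kk Ww}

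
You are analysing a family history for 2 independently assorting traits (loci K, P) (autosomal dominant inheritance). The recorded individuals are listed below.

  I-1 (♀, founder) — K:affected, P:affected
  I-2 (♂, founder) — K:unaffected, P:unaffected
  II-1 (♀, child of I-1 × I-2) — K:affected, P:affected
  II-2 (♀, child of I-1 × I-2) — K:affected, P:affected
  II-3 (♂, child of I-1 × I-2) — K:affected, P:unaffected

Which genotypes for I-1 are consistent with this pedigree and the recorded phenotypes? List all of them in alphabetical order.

K/I-1 aff ·: Kk|KK
K/I-2 un ·: kk
K/II-1 aff I-1×I-2: Kk
K/II-2 aff I-1×I-2: Kk
K/II-3 aff I-1×I-2: Kk
⇒ K over [I-1,I-2,II-1,II-2,II-3]: 2 consistent
P/I-1 aff ·: Pp
P/I-2 un ·: pp
P/II-1 aff I-1×I-2: Pp
P/II-2 aff I-1×I-2: Pp
P/II-3 un I-1×I-2: pp
⇒ P over [I-1,I-2,II-1,II-2,II-3]: 1 consistent

I-1 ∈ {KK Pp, Kk Pp}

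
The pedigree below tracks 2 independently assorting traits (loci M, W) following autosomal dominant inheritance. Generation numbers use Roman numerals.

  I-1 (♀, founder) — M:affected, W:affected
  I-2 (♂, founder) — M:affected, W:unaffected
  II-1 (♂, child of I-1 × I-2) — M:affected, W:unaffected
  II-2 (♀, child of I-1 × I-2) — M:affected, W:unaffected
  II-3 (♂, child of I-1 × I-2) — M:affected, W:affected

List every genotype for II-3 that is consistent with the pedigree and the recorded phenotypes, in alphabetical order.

M/I-1 aff ·: Mm|MM
M/I-2 aff ·: Mm|MM
M/II-1 aff I-1×I-2: Mm|MM
M/II-2 aff I-1×I-2: Mm|MM
M/II-3 aff I-1×I-2: Mm|MM
⇒ M over [I-1,I-2,II-1,II-2,II-3]: 25 consistent
W/I-1 aff ·: Ww
W/I-2 un ·: ww
W/II-1 un I-1×I-2: ww
W/II-2 un I-1×I-2: ww
W/II-3 aff I-1×I-2: Ww
⇒ W over [I-1,I-2,II-1,II-2,II-3]: 1 consistent

II-3 ∈ {MM Ww, Mm Ww}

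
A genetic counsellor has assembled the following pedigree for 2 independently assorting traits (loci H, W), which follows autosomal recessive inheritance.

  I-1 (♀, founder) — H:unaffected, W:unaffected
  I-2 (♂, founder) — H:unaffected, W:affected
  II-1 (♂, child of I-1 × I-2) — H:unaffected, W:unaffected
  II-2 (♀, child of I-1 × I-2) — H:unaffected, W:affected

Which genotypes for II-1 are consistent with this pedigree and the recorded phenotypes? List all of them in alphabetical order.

II-1 ∈ {HH Ww, Hh Ww}

H/I-1 un ·: HH|Hh
H/I-2 un ·: HH|Hh
H/II-1 un I-1×I-2: HH|Hh
H/II-2 un I-1×I-2: HH|Hh
⇒ H over [I-1,I-2,II-1,II-2]: 13 consistent
W/I-1 un ·: Ww
W/I-2 aff ·: ww
W/II-1 un I-1×I-2: Ww
W/II-2 aff I-1×I-2: ww
⇒ W over [I-1,I-2,II-1,II-2]: 1 consistent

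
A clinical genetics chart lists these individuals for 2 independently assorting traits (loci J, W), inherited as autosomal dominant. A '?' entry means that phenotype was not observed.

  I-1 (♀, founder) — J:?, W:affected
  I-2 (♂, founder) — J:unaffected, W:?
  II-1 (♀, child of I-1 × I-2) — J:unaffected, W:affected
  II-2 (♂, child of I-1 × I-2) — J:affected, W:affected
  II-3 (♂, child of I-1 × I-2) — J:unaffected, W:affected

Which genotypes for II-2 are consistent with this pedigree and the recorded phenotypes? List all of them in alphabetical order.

II-2 ∈ {Jj WW, Jj Ww}

J/I-1 ? ·: Jj
J/I-2 un ·: jj
J/II-1 un I-1×I-2: jj
J/II-2 aff I-1×I-2: Jj
J/II-3 un I-1×I-2: jj
⇒ J over [I-1,I-2,II-1,II-2,II-3]: 1 consistent
W/I-1 aff ·: Ww|WW
W/I-2 ? ·: ww|Ww|WW
W/II-1 aff I-1×I-2: Ww|WW
W/II-2 aff I-1×I-2: Ww|WW
W/II-3 aff I-1×I-2: Ww|WW
⇒ W over [I-1,I-2,II-1,II-2,II-3]: 27 consistent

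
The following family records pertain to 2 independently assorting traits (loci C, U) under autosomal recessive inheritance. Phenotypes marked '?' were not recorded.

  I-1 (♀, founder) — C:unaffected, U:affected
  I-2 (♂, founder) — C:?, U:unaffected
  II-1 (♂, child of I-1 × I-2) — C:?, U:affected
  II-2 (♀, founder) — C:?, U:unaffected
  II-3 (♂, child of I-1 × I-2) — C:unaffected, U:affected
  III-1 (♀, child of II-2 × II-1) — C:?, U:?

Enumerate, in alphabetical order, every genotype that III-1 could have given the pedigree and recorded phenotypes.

III-1 ∈ {CC Uu, CC uu, Cc Uu, Cc uu, cc Uu, cc uu}

C/I-1 un ·: CC|Cc
C/I-2 ? ·: CC|Cc|cc
C/II-1 ? I-1×I-2: CC|Cc|cc
C/II-2 ? ·: CC|Cc|cc
C/II-3 un I-1×I-2: CC|Cc
C/III-1 ? II-2×II-1: CC|Cc|cc
⇒ C over [I-1,I-2,II-1,II-2,II-3,III-1]: 96 consistent
U/I-1 aff ·: uu
U/I-2 un ·: Uu
U/II-1 aff I-1×I-2: uu
U/II-2 un ·: UU|Uu
U/II-3 aff I-1×I-2: uu
U/III-1 ? II-2×II-1: Uu|uu
⇒ U over [I-1,I-2,II-1,II-2,II-3,III-1]: 3 consistent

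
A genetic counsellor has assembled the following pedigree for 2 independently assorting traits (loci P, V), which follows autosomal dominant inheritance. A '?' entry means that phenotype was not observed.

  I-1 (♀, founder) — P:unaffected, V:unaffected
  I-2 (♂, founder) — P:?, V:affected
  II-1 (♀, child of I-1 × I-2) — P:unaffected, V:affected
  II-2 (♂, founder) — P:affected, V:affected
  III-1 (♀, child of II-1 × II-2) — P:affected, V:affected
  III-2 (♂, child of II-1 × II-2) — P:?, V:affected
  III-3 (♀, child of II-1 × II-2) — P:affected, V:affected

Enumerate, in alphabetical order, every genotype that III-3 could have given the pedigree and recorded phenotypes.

P/I-1 un ·: pp
P/I-2 ? ·: pp|Pp
P/II-1 un I-1×I-2: pp
P/II-2 aff ·: Pp|PP
P/III-1 aff II-1×II-2: Pp
P/III-2 ? II-1×II-2: pp|Pp
P/III-3 aff II-1×II-2: Pp
⇒ P over [I-1,I-2,II-1,II-2,III-1,III-2,III-3]: 6 consistent
V/I-1 un ·: vv
V/I-2 aff ·: Vv|VV
V/II-1 aff I-1×I-2: Vv
V/II-2 aff ·: Vv|VV
V/III-1 aff II-1×II-2: Vv|VV
V/III-2 aff II-1×II-2: Vv|VV
V/III-3 aff II-1×II-2: Vv|VV
⇒ V over [I-1,I-2,II-1,II-2,III-1,III-2,III-3]: 32 consistent

III-3 ∈ {Pp VV, Pp Vv}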